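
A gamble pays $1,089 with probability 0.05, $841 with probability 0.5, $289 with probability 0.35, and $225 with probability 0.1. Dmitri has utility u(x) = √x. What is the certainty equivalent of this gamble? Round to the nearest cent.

$556.96

E[u] = 0.05·√1089 + 0.5·√841 + 0.35·√289 + 0.1·√225 = 0.05·33 + 0.5·29 + 0.35·17 + 0.1·15 = 23.6
CE = (23.6)² = 556.96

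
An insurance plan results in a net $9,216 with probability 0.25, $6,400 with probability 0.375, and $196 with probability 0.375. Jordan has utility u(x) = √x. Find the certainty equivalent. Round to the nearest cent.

E[u] = 0.25·√9216 + 0.375·√6400 + 0.375·√196 = 0.25·96 + 0.375·80 + 0.375·14 = 59.25
CE = (59.25)² = 3510.5625

$3,510.56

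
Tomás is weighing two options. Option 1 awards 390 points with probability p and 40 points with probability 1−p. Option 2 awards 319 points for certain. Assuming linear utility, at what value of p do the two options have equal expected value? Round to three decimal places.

p = 0.797

p·390 + (1−p)·40 = 319
350p + 40 = 319
p = (319 − 40) / 350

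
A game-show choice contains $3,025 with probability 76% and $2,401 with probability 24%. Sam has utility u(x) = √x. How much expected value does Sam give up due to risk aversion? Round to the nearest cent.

E[u] = 0.76·√3025 + 0.24·√2401 = 0.76·55 + 0.24·49 = 53.56
CE = (53.56)² = 2868.6736
Risk premium = EV − CE = 2875.24 − 2868.6736 = 6.5664

$6.57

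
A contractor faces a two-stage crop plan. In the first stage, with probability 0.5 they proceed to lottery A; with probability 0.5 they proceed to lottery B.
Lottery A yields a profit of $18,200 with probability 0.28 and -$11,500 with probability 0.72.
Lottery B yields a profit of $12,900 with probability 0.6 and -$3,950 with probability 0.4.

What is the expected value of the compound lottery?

EV(A) = 0.28 × 18200 + 0.72 × (-11500) = 5096 − 8280 = -3184
EV(B) = 0.6 × 12900 + 0.4 × (-3950) = 7740 − 1580 = 6160
Overall = 0.5 × (-3184) + 0.5 × 6160 = -1592 + 3080 = 1488

$1,488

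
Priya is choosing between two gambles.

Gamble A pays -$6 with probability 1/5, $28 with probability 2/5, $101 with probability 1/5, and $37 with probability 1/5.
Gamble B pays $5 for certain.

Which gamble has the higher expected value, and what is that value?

Gamble A ($37.60)

Gamble A = 1/5 × (-6) + 2/5 × 28 + 1/5 × 101 + 1/5 × 37 = -1.2 + 11.2 + 20.2 + 7.4 = 37.6
Gamble B: 5 (certain)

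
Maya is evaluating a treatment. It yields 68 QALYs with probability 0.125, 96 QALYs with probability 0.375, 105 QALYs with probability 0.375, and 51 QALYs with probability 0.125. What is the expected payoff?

90.25 QALYs

EV = 0.125 × 68 + 0.375 × 96 + 0.375 × 105 + 0.125 × 51 = 8.5 + 36 + 39.375 + 6.375 = 90.25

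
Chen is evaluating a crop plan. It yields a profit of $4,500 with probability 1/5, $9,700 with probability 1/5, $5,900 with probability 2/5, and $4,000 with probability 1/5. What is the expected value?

EV = 1/5 × 4500 + 1/5 × 9700 + 2/5 × 5900 + 1/5 × 4000 = 900 + 1940 + 2360 + 800 = 6000

$6,000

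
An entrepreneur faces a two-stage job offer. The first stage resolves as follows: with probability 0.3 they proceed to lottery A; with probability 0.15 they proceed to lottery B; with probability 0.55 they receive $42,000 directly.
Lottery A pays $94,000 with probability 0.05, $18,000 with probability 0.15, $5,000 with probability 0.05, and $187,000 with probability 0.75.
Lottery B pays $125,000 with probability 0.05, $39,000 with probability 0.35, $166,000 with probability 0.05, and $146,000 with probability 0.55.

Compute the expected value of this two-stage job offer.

$83,745

EV(A) = 0.05 × 94000 + 0.15 × 18000 + 0.05 × 5000 + 0.75 × 187000 = 4700 + 2700 + 250 + 140250 = 147900
EV(B) = 0.05 × 125000 + 0.35 × 39000 + 0.05 × 166000 + 0.55 × 146000 = 6250 + 13650 + 8300 + 80300 = 108500
Branch C: 42000 (certain)
Overall = 0.3 × 147900 + 0.15 × 108500 + 0.55 × 42000 = 44370 + 16275 + 23100 = 83745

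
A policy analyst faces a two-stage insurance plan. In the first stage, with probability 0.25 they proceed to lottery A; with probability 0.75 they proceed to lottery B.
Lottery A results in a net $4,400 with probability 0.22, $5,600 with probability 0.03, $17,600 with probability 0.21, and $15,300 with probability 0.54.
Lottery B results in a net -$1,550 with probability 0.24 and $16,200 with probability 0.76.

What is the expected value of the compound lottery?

EV(A) = 0.22 × 4400 + 0.03 × 5600 + 0.21 × 17600 + 0.54 × 15300 = 968 + 168 + 3696 + 8262 = 13094
EV(B) = 0.24 × (-1550) + 0.76 × 16200 = -372 + 12312 = 11940
Overall = 0.25 × 13094 + 0.75 × 11940 = 3273.5 + 8955 = 12228.5

$12,228.50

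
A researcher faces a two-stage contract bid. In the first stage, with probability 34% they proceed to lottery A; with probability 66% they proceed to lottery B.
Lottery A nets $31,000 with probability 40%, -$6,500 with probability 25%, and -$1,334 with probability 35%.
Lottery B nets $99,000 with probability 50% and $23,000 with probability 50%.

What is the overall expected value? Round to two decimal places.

EV(A) = 0.4 × 31000 + 0.25 × (-6500) + 0.35 × (-1334) = 12400 − 1625 − 466.9 = 10308.1
EV(B) = 0.5 × 99000 + 0.5 × 23000 = 49500 + 11500 = 61000
Overall = 0.34 × 10308.1 + 0.66 × 61000 = 3504.754 + 40260 = 43764.754

$43,764.75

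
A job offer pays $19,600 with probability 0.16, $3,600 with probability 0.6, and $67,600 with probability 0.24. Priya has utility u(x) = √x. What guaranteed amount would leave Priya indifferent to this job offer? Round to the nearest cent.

$14,592.64

E[u] = 0.16·√19600 + 0.6·√3600 + 0.24·√67600 = 0.16·140 + 0.6·60 + 0.24·260 = 120.8
CE = (120.8)² = 14592.64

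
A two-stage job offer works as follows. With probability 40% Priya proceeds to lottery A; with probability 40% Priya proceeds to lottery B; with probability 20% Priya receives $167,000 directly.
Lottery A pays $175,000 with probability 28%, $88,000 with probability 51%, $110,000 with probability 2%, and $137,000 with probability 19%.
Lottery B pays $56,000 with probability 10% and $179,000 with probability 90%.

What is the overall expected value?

$148,924

EV(A) = 0.28 × 175000 + 0.51 × 88000 + 0.02 × 110000 + 0.19 × 137000 = 49000 + 44880 + 2200 + 26030 = 122110
EV(B) = 0.1 × 56000 + 0.9 × 179000 = 5600 + 161100 = 166700
Branch C: 167000 (certain)
Overall = 0.4 × 122110 + 0.4 × 166700 + 0.2 × 167000 = 48844 + 66680 + 33400 = 148924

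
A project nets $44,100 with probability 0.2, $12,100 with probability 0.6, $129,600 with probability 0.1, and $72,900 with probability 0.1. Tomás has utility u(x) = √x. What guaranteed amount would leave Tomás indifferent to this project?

E[u] = 0.2·√44100 + 0.6·√12100 + 0.1·√129600 + 0.1·√72900 = 0.2·210 + 0.6·110 + 0.1·360 + 0.1·270 = 171
CE = (171)² = 29241

$29,241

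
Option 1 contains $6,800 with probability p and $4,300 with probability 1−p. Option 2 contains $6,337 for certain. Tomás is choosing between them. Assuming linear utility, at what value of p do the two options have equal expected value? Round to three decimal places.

p·6800 + (1−p)·4300 = 6337
2500p + 4300 = 6337
p = (6337 − 4300) / 2500

p = 0.815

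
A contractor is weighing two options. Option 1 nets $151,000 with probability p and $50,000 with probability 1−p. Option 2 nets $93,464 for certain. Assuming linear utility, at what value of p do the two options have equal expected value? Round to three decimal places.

p·151000 + (1−p)·50000 = 93464
101000p + 50000 = 93464
p = (93464 − 50000) / 101000

p = 0.430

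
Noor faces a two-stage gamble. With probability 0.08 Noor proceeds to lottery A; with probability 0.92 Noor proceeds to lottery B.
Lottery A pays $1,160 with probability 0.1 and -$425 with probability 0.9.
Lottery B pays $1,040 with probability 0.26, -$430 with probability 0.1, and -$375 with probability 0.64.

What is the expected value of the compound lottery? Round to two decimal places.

-$32.91

EV(A) = 0.1 × 1160 + 0.9 × (-425) = 116 − 382.5 = -266.5
EV(B) = 0.26 × 1040 + 0.1 × (-430) + 0.64 × (-375) = 270.4 − 43 − 240 = -12.6
Overall = 0.08 × (-266.5) + 0.92 × (-12.6) = -21.32 − 11.592 = -32.912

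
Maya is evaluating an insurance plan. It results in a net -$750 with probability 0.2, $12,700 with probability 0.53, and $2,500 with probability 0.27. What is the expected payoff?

EV = 0.2 × (-750) + 0.53 × 12700 + 0.27 × 2500 = -150 + 6731 + 675 = 7256

$7,256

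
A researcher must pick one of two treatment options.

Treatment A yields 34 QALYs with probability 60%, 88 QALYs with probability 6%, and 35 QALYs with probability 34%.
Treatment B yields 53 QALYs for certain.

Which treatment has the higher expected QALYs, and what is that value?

Treatment A = 0.6 × 34 + 0.06 × 88 + 0.34 × 35 = 20.4 + 5.28 + 11.9 = 37.58
Treatment B: 53 (certain)

Treatment B (53 QALYs)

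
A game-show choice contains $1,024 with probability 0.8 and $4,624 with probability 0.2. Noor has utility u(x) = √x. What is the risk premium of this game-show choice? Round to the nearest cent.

$207.36

E[u] = 0.8·√1024 + 0.2·√4624 = 0.8·32 + 0.2·68 = 39.2
CE = (39.2)² = 1536.64
Risk premium = EV − CE = 1744 − 1536.64 = 207.36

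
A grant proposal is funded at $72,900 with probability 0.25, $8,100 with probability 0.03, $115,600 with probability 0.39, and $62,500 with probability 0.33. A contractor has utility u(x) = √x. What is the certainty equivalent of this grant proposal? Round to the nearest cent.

E[u] = 0.25·√72900 + 0.03·√8100 + 0.39·√115600 + 0.33·√62500 = 0.25·270 + 0.03·90 + 0.39·340 + 0.33·250 = 285.3
CE = (285.3)² = 81396.09

$81,396.09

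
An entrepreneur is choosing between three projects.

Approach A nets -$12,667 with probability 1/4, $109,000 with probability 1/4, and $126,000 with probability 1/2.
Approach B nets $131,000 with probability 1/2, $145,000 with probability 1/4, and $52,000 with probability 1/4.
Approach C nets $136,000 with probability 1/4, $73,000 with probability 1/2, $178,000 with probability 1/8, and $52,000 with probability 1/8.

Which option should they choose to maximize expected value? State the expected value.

Approach A = 1/4 × (-12667) + 1/4 × 109000 + 1/2 × 126000 = -3166.75 + 27250 + 63000 = 87083.25
Approach B = 1/2 × 131000 + 1/4 × 145000 + 1/4 × 52000 = 65500 + 36250 + 13000 = 114750
Approach C = 1/4 × 136000 + 1/2 × 73000 + 1/8 × 178000 + 1/8 × 52000 = 34000 + 36500 + 22250 + 6500 = 99250

Approach B ($114,750)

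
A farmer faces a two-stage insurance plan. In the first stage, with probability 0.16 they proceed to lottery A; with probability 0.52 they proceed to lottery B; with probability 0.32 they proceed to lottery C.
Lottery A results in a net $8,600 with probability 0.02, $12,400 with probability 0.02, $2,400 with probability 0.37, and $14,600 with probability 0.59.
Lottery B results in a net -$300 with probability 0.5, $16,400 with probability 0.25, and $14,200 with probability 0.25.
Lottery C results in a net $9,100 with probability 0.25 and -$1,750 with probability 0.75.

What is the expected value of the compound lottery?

EV(A) = 0.02 × 8600 + 0.02 × 12400 + 0.37 × 2400 + 0.59 × 14600 = 172 + 248 + 888 + 8614 = 9922
EV(B) = 0.5 × (-300) + 0.25 × 16400 + 0.25 × 14200 = -150 + 4100 + 3550 = 7500
EV(C) = 0.25 × 9100 + 0.75 × (-1750) = 2275 − 1312.5 = 962.5
Overall = 0.16 × 9922 + 0.52 × 7500 + 0.32 × 962.5 = 1587.52 + 3900 + 308 = 5795.52

$5,795.52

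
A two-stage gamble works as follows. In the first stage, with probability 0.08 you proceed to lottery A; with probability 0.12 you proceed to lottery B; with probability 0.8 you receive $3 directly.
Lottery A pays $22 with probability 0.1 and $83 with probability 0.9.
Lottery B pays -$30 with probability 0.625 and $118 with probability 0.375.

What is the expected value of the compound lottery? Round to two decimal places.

$11.61

EV(A) = 0.1 × 22 + 0.9 × 83 = 2.2 + 74.7 = 76.9
EV(B) = 0.625 × (-30) + 0.375 × 118 = -18.75 + 44.25 = 25.5
Branch C: 3 (certain)
Overall = 0.08 × 76.9 + 0.12 × 25.5 + 0.8 × 3 = 6.152 + 3.06 + 2.4 = 11.612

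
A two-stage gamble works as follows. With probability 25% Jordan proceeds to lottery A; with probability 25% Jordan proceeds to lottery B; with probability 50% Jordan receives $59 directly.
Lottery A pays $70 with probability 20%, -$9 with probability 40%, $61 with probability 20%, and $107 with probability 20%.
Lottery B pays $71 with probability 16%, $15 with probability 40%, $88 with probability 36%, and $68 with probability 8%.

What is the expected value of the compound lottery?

EV(A) = 0.2 × 70 + 0.4 × (-9) + 0.2 × 61 + 0.2 × 107 = 14 − 3.6 + 12.2 + 21.4 = 44
EV(B) = 0.16 × 71 + 0.4 × 15 + 0.36 × 88 + 0.08 × 68 = 11.36 + 6 + 31.68 + 5.44 = 54.48
Branch C: 59 (certain)
Overall = 0.25 × 44 + 0.25 × 54.48 + 0.5 × 59 = 11 + 13.62 + 29.5 = 54.12

$54.12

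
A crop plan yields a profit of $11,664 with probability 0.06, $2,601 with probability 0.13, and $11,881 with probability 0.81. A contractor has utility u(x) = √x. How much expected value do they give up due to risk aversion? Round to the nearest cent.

$379.62

E[u] = 0.06·√11664 + 0.13·√2601 + 0.81·√11881 = 0.06·108 + 0.13·51 + 0.81·109 = 101.4
CE = (101.4)² = 10281.96
Risk premium = EV − CE = 10661.58 − 10281.96 = 379.62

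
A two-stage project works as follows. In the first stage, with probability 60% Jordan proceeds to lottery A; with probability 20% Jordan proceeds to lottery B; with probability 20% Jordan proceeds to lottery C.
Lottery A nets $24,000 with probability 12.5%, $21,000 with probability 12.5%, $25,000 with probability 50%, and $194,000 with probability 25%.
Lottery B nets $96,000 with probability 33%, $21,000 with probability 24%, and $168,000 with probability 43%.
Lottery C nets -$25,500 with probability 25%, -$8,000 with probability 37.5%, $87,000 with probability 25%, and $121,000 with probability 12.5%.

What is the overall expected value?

EV(A) = 0.125 × 24000 + 0.125 × 21000 + 0.5 × 25000 + 0.25 × 194000 = 3000 + 2625 + 12500 + 48500 = 66625
EV(B) = 0.33 × 96000 + 0.24 × 21000 + 0.43 × 168000 = 31680 + 5040 + 72240 = 108960
EV(C) = 0.25 × (-25500) + 0.375 × (-8000) + 0.25 × 87000 + 0.125 × 121000 = -6375 − 3000 + 21750 + 15125 = 27500
Overall = 0.6 × 66625 + 0.2 × 108960 + 0.2 × 27500 = 39975 + 21792 + 5500 = 67267

$67,267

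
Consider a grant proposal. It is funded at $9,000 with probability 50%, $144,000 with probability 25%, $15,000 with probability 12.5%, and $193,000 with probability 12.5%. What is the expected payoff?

EV = 0.5 × 9000 + 0.25 × 144000 + 0.125 × 15000 + 0.125 × 193000 = 4500 + 36000 + 1875 + 24125 = 66500

$66,500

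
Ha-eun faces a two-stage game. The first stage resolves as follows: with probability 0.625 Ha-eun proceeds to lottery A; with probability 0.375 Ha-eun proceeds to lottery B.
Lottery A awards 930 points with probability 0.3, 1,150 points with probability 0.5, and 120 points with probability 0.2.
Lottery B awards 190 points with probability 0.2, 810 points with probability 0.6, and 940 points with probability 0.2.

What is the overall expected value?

815.75 points

EV(A) = 0.3 × 930 + 0.5 × 1150 + 0.2 × 120 = 279 + 575 + 24 = 878
EV(B) = 0.2 × 190 + 0.6 × 810 + 0.2 × 940 = 38 + 486 + 188 = 712
Overall = 0.625 × 878 + 0.375 × 712 = 548.75 + 267 = 815.75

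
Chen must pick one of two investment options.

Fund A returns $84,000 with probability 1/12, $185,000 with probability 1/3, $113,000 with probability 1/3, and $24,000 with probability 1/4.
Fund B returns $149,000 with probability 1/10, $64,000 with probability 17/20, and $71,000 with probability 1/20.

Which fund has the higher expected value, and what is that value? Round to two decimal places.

Fund A = 1/12 × 84000 + 1/3 × 185000 + 1/3 × 113000 + 1/4 × 24000 = 7000 + 61666.6667 + 37666.6667 + 6000 = 112333.3333
Fund B = 1/10 × 149000 + 17/20 × 64000 + 1/20 × 71000 = 14900 + 54400 + 3550 = 72850

Fund A ($112,333.33)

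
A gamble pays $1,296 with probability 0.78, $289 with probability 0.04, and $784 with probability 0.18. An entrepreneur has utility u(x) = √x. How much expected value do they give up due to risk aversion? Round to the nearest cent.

$21.12

E[u] = 0.78·√1296 + 0.04·√289 + 0.18·√784 = 0.78·36 + 0.04·17 + 0.18·28 = 33.8
CE = (33.8)² = 1142.44
Risk premium = EV − CE = 1163.56 − 1142.44 = 21.12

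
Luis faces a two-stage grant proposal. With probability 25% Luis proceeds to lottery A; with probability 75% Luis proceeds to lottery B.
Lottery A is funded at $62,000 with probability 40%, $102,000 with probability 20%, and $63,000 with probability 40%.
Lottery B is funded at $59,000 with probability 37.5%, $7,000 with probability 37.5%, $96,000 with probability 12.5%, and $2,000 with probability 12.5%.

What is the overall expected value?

$45,350

EV(A) = 0.4 × 62000 + 0.2 × 102000 + 0.4 × 63000 = 24800 + 20400 + 25200 = 70400
EV(B) = 0.375 × 59000 + 0.375 × 7000 + 0.125 × 96000 + 0.125 × 2000 = 22125 + 2625 + 12000 + 250 = 37000
Overall = 0.25 × 70400 + 0.75 × 37000 = 17600 + 27750 = 45350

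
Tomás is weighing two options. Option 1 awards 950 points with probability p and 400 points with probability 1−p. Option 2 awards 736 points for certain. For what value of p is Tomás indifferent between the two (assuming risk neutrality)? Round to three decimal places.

p = 0.611

p·950 + (1−p)·400 = 736
550p + 400 = 736
p = (736 − 400) / 550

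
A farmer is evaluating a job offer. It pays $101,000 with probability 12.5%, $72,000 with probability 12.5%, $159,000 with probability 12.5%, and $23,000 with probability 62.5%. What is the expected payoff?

$55,875

EV = 0.125 × 101000 + 0.125 × 72000 + 0.125 × 159000 + 0.625 × 23000 = 12625 + 9000 + 19875 + 14375 = 55875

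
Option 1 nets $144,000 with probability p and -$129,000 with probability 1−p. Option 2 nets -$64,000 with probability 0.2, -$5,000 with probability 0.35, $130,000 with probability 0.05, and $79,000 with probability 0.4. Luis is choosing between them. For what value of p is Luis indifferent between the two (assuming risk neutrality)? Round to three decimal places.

p = 0.559

EV(Option 2) = 0.2 × (-64000) + 0.35 × (-5000) + 0.05 × 130000 + 0.4 × 79000 = -12800 − 1750 + 6500 + 31600 = 23550
p·144000 + (1−p)·(-129000) = 23550
273000p − 129000 = 23550
p = (23550 + 129000) / 273000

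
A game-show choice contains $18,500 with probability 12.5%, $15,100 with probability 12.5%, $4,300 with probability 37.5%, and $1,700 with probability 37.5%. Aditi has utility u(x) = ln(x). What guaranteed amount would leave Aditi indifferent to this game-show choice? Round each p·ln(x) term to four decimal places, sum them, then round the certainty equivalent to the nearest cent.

$4,263.31

E[u] = 0.125·ln(18500) + 0.125·ln(15100) + 0.375·ln(4300) + 0.375·ln(1700) = 1.2282 + 1.2028 + 3.1374 + 2.7894 = 8.3578
CE = e^8.3578 ≈ 4263.31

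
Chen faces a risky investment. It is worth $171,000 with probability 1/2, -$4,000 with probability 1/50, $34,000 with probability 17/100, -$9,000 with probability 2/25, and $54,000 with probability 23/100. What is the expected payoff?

EV = 1/2 × 171000 + 1/50 × (-4000) + 17/100 × 34000 + 2/25 × (-9000) + 23/100 × 54000 = 85500 − 80 + 5780 − 720 + 12420 = 102900

$102,900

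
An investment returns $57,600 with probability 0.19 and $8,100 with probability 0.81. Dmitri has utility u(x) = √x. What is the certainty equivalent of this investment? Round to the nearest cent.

E[u] = 0.19·√57600 + 0.81·√8100 = 0.19·240 + 0.81·90 = 118.5
CE = (118.5)² = 14042.25

$14,042.25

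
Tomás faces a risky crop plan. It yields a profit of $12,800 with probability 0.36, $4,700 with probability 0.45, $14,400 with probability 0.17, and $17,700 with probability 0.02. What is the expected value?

EV = 0.36 × 12800 + 0.45 × 4700 + 0.17 × 14400 + 0.02 × 17700 = 4608 + 2115 + 2448 + 354 = 9525

$9,525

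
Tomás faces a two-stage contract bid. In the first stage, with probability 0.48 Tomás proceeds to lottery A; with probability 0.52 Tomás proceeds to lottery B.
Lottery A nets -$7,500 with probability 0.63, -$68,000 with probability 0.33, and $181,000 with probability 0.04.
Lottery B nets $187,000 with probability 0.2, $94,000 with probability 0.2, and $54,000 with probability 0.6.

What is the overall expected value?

EV(A) = 0.63 × (-7500) + 0.33 × (-68000) + 0.04 × 181000 = -4725 − 22440 + 7240 = -19925
EV(B) = 0.2 × 187000 + 0.2 × 94000 + 0.6 × 54000 = 37400 + 18800 + 32400 = 88600
Overall = 0.48 × (-19925) + 0.52 × 88600 = -9564 + 46072 = 36508

$36,508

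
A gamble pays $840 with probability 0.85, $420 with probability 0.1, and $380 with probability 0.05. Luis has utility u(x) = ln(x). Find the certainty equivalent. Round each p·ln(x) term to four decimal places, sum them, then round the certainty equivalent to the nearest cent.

$753.25

E[u] = 0.85·ln(840) + 0.1·ln(420) + 0.05·ln(380) = 5.7234 + 0.6040 + 0.2970 = 6.6244
CE = e^6.6244 ≈ 753.25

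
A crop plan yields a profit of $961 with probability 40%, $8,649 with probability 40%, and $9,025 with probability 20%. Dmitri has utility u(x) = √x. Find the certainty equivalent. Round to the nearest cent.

E[u] = 0.4·√961 + 0.4·√8649 + 0.2·√9025 = 0.4·31 + 0.4·93 + 0.2·95 = 68.6
CE = (68.6)² = 4705.96

$4,705.96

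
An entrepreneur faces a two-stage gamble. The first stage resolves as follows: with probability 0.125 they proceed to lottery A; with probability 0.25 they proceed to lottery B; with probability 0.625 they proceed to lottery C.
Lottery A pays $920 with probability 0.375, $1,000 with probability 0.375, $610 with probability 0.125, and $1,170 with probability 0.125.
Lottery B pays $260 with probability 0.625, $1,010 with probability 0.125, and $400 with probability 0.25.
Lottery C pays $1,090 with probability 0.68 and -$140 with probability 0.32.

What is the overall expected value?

EV(A) = 0.375 × 920 + 0.375 × 1000 + 0.125 × 610 + 0.125 × 1170 = 345 + 375 + 76.25 + 146.25 = 942.5
EV(B) = 0.625 × 260 + 0.125 × 1010 + 0.25 × 400 = 162.5 + 126.25 + 100 = 388.75
EV(C) = 0.68 × 1090 + 0.32 × (-140) = 741.2 − 44.8 = 696.4
Overall = 0.125 × 942.5 + 0.25 × 388.75 + 0.625 × 696.4 = 117.8125 + 97.1875 + 435.25 = 650.25

$650.25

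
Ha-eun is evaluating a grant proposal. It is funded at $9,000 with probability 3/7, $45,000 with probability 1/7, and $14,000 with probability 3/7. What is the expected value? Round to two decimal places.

$16,285.71

EV = 3/7 × 9000 + 1/7 × 45000 + 3/7 × 14000 = 3857.1429 + 6428.5714 + 6000 = 16285.7143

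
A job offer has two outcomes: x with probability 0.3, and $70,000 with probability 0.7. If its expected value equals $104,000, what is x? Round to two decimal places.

x = $183,333.33

0.3·x + 0.7·70000 = 104000
0.3·x = 104000 − 49000 = 55000
x = 55000 / 0.3 = 183333.3333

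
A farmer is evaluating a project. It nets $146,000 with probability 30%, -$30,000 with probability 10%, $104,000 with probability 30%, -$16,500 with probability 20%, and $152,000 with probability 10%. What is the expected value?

$83,900

EV = 0.3 × 146000 + 0.1 × (-30000) + 0.3 × 104000 + 0.2 × (-16500) + 0.1 × 152000 = 43800 − 3000 + 31200 − 3300 + 15200 = 83900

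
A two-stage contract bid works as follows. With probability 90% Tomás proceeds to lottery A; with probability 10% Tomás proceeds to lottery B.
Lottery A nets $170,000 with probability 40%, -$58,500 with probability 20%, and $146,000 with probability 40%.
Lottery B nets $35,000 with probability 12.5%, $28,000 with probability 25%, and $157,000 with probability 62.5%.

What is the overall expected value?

$114,180

EV(A) = 0.4 × 170000 + 0.2 × (-58500) + 0.4 × 146000 = 68000 − 11700 + 58400 = 114700
EV(B) = 0.125 × 35000 + 0.25 × 28000 + 0.625 × 157000 = 4375 + 7000 + 98125 = 109500
Overall = 0.9 × 114700 + 0.1 × 109500 = 103230 + 10950 = 114180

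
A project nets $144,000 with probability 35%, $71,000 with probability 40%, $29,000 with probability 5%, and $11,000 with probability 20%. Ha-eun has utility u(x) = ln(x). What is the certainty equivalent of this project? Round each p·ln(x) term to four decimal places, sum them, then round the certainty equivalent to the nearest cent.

$59,886.12

E[u] = 0.35·ln(144000) + 0.4·ln(71000) + 0.05·ln(29000) + 0.2·ln(11000) = 4.1571 + 4.4682 + 0.5138 + 1.8611 = 11.0002
CE = e^11.0002 ≈ 59886.12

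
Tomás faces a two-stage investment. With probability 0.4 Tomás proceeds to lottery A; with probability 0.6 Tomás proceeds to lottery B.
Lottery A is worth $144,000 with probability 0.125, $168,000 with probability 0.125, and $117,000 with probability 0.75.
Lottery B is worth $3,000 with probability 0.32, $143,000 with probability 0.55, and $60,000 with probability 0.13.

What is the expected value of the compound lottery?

EV(A) = 0.125 × 144000 + 0.125 × 168000 + 0.75 × 117000 = 18000 + 21000 + 87750 = 126750
EV(B) = 0.32 × 3000 + 0.55 × 143000 + 0.13 × 60000 = 960 + 78650 + 7800 = 87410
Overall = 0.4 × 126750 + 0.6 × 87410 = 50700 + 52446 = 103146

$103,146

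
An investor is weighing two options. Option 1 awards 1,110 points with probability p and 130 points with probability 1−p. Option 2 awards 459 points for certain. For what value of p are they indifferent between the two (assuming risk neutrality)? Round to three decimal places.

p = 0.336

p·1110 + (1−p)·130 = 459
980p + 130 = 459
p = (459 − 130) / 980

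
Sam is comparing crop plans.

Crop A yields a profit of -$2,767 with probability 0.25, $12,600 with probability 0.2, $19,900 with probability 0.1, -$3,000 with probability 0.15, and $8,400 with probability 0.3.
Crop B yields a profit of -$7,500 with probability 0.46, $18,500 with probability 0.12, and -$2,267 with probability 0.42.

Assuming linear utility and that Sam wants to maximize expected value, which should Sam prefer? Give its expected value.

Crop A ($5,888.25)

Crop A = 0.25 × (-2767) + 0.2 × 12600 + 0.1 × 19900 + 0.15 × (-3000) + 0.3 × 8400 = -691.75 + 2520 + 1990 − 450 + 2520 = 5888.25
Crop B = 0.46 × (-7500) + 0.12 × 18500 + 0.42 × (-2267) = -3450 + 2220 − 952.14 = -2182.14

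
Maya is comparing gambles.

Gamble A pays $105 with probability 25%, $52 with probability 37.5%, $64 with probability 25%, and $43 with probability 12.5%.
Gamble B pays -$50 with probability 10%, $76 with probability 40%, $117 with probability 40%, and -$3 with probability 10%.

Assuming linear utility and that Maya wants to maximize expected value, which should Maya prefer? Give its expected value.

Gamble A = 0.25 × 105 + 0.375 × 52 + 0.25 × 64 + 0.125 × 43 = 26.25 + 19.5 + 16 + 5.375 = 67.125
Gamble B = 0.1 × (-50) + 0.4 × 76 + 0.4 × 117 + 0.1 × (-3) = -5 + 30.4 + 46.8 − 0.3 = 71.9

Gamble B ($71.90)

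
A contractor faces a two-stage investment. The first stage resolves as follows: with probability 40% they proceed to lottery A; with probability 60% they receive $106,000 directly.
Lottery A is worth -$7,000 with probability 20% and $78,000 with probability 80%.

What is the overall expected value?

$88,000

EV(A) = 0.2 × (-7000) + 0.8 × 78000 = -1400 + 62400 = 61000
Branch B: 106000 (certain)
Overall = 0.4 × 61000 + 0.6 × 106000 = 24400 + 63600 = 88000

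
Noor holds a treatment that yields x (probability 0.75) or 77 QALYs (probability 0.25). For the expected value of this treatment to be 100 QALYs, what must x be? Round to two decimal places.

0.75·x + 0.25·77 = 100
0.75·x = 100 − 19.25 = 80.75
x = 80.75 / 0.75 = 107.6667

x = 107.67 QALYs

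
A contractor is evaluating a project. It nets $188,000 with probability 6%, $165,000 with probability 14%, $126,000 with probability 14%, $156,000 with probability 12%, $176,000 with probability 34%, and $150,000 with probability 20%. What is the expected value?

$160,580

EV = 0.06 × 188000 + 0.14 × 165000 + 0.14 × 126000 + 0.12 × 156000 + 0.34 × 176000 + 0.2 × 150000 = 11280 + 23100 + 17640 + 18720 + 59840 + 30000 = 160580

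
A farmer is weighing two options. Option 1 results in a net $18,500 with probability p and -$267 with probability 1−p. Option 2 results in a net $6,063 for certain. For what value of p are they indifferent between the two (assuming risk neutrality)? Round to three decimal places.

p·18500 + (1−p)·(-267) = 6063
18767p − 267 = 6063
p = (6063 + 267) / 18767

p = 0.337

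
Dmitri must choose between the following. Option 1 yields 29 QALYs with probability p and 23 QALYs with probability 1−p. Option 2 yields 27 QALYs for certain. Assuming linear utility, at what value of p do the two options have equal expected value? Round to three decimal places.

p = 0.667

p·29 + (1−p)·23 = 27
6p + 23 = 27
p = (27 − 23) / 6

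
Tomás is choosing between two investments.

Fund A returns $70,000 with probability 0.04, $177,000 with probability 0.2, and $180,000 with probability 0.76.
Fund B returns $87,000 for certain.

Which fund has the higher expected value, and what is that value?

Fund A ($175,000)

Fund A = 0.04 × 70000 + 0.2 × 177000 + 0.76 × 180000 = 2800 + 35400 + 136800 = 175000
Fund B: 87000 (certain)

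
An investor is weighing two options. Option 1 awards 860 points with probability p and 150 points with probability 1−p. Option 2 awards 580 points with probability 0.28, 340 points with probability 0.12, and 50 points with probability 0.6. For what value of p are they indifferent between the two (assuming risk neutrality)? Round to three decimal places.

EV(Option 2) = 0.28 × 580 + 0.12 × 340 + 0.6 × 50 = 162.4 + 40.8 + 30 = 233.2
p·860 + (1−p)·150 = 233.2
710p + 150 = 233.2
p = (233.2 − 150) / 710

p = 0.117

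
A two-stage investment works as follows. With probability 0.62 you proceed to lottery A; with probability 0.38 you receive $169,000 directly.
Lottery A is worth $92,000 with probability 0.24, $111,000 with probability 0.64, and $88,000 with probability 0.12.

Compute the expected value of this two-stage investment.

$128,501.60

EV(A) = 0.24 × 92000 + 0.64 × 111000 + 0.12 × 88000 = 22080 + 71040 + 10560 = 103680
Branch B: 169000 (certain)
Overall = 0.62 × 103680 + 0.38 × 169000 = 64281.6 + 64220 = 128501.6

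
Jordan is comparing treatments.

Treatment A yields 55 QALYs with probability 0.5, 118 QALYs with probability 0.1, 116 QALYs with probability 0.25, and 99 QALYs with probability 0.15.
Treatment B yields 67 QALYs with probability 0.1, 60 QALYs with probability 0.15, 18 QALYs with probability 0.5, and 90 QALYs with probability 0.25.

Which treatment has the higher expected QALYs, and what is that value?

Treatment A (83.15 QALYs)

Treatment A = 0.5 × 55 + 0.1 × 118 + 0.25 × 116 + 0.15 × 99 = 27.5 + 11.8 + 29 + 14.85 = 83.15
Treatment B = 0.1 × 67 + 0.15 × 60 + 0.5 × 18 + 0.25 × 90 = 6.7 + 9 + 9 + 22.5 = 47.2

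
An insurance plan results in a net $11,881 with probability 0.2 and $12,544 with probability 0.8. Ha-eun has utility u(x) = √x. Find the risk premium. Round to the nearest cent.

E[u] = 0.2·√11881 + 0.8·√12544 = 0.2·109 + 0.8·112 = 111.4
CE = (111.4)² = 12409.96
Risk premium = EV − CE = 12411.4 − 12409.96 = 1.44

$1.44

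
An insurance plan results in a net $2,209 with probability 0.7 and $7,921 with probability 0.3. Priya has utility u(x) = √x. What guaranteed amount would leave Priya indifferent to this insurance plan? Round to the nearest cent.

$3,552.16

E[u] = 0.7·√2209 + 0.3·√7921 = 0.7·47 + 0.3·89 = 59.6
CE = (59.6)² = 3552.16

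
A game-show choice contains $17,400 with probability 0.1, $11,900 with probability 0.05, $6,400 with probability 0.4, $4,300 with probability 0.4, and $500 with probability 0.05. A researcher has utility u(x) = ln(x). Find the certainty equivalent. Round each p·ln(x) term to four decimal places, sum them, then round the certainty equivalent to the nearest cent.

E[u] = 0.1·ln(17400) + 0.05·ln(11900) + 0.4·ln(6400) + 0.4·ln(4300) + 0.05·ln(500) = 0.9764 + 0.4692 + 3.5056 + 3.3465 + 0.3107 = 8.6084
CE = e^8.6084 ≈ 5477.48

$5,477.48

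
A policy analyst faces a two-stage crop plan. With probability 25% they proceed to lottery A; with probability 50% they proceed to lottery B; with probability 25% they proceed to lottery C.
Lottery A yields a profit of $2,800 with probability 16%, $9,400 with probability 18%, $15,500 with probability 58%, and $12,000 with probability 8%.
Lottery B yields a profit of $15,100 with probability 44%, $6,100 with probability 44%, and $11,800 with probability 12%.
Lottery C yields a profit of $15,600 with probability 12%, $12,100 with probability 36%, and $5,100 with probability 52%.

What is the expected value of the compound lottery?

EV(A) = 0.16 × 2800 + 0.18 × 9400 + 0.58 × 15500 + 0.08 × 12000 = 448 + 1692 + 8990 + 960 = 12090
EV(B) = 0.44 × 15100 + 0.44 × 6100 + 0.12 × 11800 = 6644 + 2684 + 1416 = 10744
EV(C) = 0.12 × 15600 + 0.36 × 12100 + 0.52 × 5100 = 1872 + 4356 + 2652 = 8880
Overall = 0.25 × 12090 + 0.5 × 10744 + 0.25 × 8880 = 3022.5 + 5372 + 2220 = 10614.5

$10,614.50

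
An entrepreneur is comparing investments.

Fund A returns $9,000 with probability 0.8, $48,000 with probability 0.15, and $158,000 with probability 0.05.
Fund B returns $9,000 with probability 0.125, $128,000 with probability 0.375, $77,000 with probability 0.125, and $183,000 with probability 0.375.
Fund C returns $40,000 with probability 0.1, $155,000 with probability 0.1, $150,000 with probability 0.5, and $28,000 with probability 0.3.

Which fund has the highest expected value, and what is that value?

Fund B ($127,375)

Fund A = 0.8 × 9000 + 0.15 × 48000 + 0.05 × 158000 = 7200 + 7200 + 7900 = 22300
Fund B = 0.125 × 9000 + 0.375 × 128000 + 0.125 × 77000 + 0.375 × 183000 = 1125 + 48000 + 9625 + 68625 = 127375
Fund C = 0.1 × 40000 + 0.1 × 155000 + 0.5 × 150000 + 0.3 × 28000 = 4000 + 15500 + 75000 + 8400 = 102900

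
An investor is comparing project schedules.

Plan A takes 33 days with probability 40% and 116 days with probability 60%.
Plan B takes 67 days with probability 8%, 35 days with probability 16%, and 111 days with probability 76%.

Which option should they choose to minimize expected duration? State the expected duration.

Plan A = 0.4 × 33 + 0.6 × 116 = 13.2 + 69.6 = 82.8
Plan B = 0.08 × 67 + 0.16 × 35 + 0.76 × 111 = 5.36 + 5.6 + 84.36 = 95.32

Plan A (82.8 days)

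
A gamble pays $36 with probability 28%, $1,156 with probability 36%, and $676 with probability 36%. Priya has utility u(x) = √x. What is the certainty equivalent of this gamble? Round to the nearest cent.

$541.96

E[u] = 0.28·√36 + 0.36·√1156 + 0.36·√676 = 0.28·6 + 0.36·34 + 0.36·26 = 23.28
CE = (23.28)² = 541.9584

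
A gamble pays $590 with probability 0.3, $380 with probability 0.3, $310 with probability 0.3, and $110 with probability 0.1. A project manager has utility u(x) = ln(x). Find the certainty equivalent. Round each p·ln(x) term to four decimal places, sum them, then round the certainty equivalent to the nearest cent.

$360.36

E[u] = 0.3·ln(590) + 0.3·ln(380) + 0.3·ln(310) + 0.1·ln(110) = 1.9140 + 1.7821 + 1.7210 + 0.4700 = 5.8871
CE = e^5.8871 ≈ 360.36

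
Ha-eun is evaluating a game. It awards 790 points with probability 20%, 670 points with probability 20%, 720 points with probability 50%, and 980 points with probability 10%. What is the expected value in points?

EV = 0.2 × 790 + 0.2 × 670 + 0.5 × 720 + 0.1 × 980 = 158 + 134 + 360 + 98 = 750

750 points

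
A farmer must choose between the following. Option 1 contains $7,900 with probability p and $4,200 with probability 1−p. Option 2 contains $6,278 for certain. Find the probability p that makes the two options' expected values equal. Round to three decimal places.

p·7900 + (1−p)·4200 = 6278
3700p + 4200 = 6278
p = (6278 − 4200) / 3700

p = 0.562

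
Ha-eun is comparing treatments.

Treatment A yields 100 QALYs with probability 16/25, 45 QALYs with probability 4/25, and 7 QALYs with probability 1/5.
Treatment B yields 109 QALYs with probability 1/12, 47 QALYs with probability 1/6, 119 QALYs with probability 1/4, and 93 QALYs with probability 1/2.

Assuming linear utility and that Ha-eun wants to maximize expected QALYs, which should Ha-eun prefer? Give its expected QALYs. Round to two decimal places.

Treatment B (93.17 QALYs)

Treatment A = 16/25 × 100 + 4/25 × 45 + 1/5 × 7 = 64 + 7.2 + 1.4 = 72.6
Treatment B = 1/12 × 109 + 1/6 × 47 + 1/4 × 119 + 1/2 × 93 = 9.0833 + 7.8333 + 29.75 + 46.5 = 93.1667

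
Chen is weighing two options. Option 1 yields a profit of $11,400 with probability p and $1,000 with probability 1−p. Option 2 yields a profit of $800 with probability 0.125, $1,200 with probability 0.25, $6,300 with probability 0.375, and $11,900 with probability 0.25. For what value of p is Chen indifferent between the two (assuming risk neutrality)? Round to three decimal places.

p = 0.456

EV(Option 2) = 0.125 × 800 + 0.25 × 1200 + 0.375 × 6300 + 0.25 × 11900 = 100 + 300 + 2362.5 + 2975 = 5737.5
p·11400 + (1−p)·1000 = 5737.5
10400p + 1000 = 5737.5
p = (5737.5 − 1000) / 10400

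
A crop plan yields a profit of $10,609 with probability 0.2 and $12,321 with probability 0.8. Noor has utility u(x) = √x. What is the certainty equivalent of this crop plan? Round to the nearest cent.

E[u] = 0.2·√10609 + 0.8·√12321 = 0.2·103 + 0.8·111 = 109.4
CE = (109.4)² = 11968.36

$11,968.36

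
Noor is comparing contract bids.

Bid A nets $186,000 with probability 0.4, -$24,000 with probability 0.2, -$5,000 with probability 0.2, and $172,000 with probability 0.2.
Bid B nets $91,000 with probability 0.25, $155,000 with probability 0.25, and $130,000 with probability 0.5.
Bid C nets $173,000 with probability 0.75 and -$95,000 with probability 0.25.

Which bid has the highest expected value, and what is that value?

Bid B ($126,500)

Bid A = 0.4 × 186000 + 0.2 × (-24000) + 0.2 × (-5000) + 0.2 × 172000 = 74400 − 4800 − 1000 + 34400 = 103000
Bid B = 0.25 × 91000 + 0.25 × 155000 + 0.5 × 130000 = 22750 + 38750 + 65000 = 126500
Bid C = 0.75 × 173000 + 0.25 × (-95000) = 129750 − 23750 = 106000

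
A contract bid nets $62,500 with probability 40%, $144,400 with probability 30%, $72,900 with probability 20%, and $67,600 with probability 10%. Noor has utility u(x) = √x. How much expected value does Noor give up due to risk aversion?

$3,224

E[u] = 0.4·√62500 + 0.3·√144400 + 0.2·√72900 + 0.1·√67600 = 0.4·250 + 0.3·380 + 0.2·270 + 0.1·260 = 294
CE = (294)² = 86436
Risk premium = EV − CE = 89660 − 86436 = 3224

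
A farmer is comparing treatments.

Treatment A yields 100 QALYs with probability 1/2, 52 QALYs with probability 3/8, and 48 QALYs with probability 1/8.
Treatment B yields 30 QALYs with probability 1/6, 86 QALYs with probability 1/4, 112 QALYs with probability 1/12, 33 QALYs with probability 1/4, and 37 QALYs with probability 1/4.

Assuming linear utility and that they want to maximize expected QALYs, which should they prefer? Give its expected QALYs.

Treatment A (75.5 QALYs)

Treatment A = 1/2 × 100 + 3/8 × 52 + 1/8 × 48 = 50 + 19.5 + 6 = 75.5
Treatment B = 1/6 × 30 + 1/4 × 86 + 1/12 × 112 + 1/4 × 33 + 1/4 × 37 = 5 + 21.5 + 9.3333 + 8.25 + 9.25 = 53.3333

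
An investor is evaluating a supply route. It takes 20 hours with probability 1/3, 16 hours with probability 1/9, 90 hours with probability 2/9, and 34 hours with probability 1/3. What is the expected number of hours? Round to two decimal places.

EV = 1/3 × 20 + 1/9 × 16 + 2/9 × 90 + 1/3 × 34 = 6.6667 + 1.7778 + 20 + 11.3333 = 39.7778

39.78 hours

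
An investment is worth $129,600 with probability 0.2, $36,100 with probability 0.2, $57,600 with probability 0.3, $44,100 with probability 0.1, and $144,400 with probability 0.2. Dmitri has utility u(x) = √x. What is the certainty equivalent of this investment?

$77,841

E[u] = 0.2·√129600 + 0.2·√36100 + 0.3·√57600 + 0.1·√44100 + 0.2·√144400 = 0.2·360 + 0.2·190 + 0.3·240 + 0.1·210 + 0.2·380 = 279
CE = (279)² = 77841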